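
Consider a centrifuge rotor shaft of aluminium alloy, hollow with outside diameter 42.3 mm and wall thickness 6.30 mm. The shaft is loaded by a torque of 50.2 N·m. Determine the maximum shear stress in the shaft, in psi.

647 psi

J = π(d_o⁴ − d_i⁴)/32 = π(0.0423⁴ − 0.0297⁴)/32 = 2.379×10^-7 m⁴.
τ_max = T·r/J = 50.20 × 0.0211 / 2.379×10^-7 = 4.462×10^6 Pa.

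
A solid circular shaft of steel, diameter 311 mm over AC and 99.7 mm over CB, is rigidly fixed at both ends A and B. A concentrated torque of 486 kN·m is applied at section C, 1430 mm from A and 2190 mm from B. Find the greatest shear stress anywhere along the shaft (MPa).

81.7 MPa

Compatibility: T_A·a/J_AC = T_B·b/J_CB with T_A + T_B = T₀.
J_AC = 9.18×10^-4 m⁴, J_CB = 9.70×10^-6 m⁴, so T_A = T₀·(J_AC/a)/((J_AC/a)+(J_CB/b)) = 482700 N·m, T_B = 3329 N·m.
τ in each portion: τ_AC = 8.17×10^7 Pa, τ_CB = 1.71×10^7 Pa; maximum is in AC.
τ_max = T_AC·r/J = 482700·0.155/9.18×10^-4 = 8.172×10^7 Pa.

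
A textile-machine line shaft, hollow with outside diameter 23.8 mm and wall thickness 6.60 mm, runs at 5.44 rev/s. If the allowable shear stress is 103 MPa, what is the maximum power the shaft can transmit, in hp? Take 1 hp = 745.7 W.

12.0 hp

J = π(d_o⁴ − d_i⁴)/32 = π(0.0238⁴ − 0.0106⁴)/32 = 3.026×10^-8 m⁴.
T_max = τ_allow·J/r = 1.03×10^8 × 3.026×10^-8 / 0.0119 = 261.9 N·m.
ω = 2π·5.44 = 34.18 rad/s, so P_max = T_max·ω = 8952 W.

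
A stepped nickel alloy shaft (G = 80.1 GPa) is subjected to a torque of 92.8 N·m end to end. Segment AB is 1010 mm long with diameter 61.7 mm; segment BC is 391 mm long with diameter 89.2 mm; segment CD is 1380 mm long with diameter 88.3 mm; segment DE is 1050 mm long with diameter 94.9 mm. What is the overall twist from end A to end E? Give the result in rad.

J_AB = π(0.0617)⁴/32 = 1.42×10^-6 m⁴; J_BC = π(0.0892)⁴/32 = 6.22×10^-6 m⁴; J_CD = π(0.0883)⁴/32 = 5.97×10^-6 m⁴; J_DE = π(0.0949)⁴/32 = 7.96×10^-6 m⁴.
θ = (T/G)·Σ L_i/J_i = (92.80/80.1×10⁹)·(1.01/1.42×10^-6 + 0.391/6.22×10^-6 + 1.38/5.97×10^-6 + 1.05/7.96×10^-6) = 1.316×10^-3 rad.

0.00132 rad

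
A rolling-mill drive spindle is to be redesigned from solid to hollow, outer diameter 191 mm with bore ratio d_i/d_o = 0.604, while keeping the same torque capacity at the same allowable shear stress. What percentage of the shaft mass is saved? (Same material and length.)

30.1 %

Equal τ_max and T ⇒ the solid shaft needs d_s³ = d_o³(1−k⁴), so d_s = 191·(1−0.604⁴)^(1/3) = 182.1 mm.
Area ratio A_h/A_s = d_o²(1−k²)/d_s² = (1−k²)/(1−k⁴)^(2/3) = 0.6986.
Mass saving = 1 − 0.6986 = 30.1 %.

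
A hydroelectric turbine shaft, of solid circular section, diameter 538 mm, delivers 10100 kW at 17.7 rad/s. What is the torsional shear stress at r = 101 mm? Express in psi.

1020 psi

ω = 17.7 rad/s, so T = P/ω = 10100×10³ / 17.70 = 570600 N·m.
J = πd⁴/32 = π(0.538)⁴/32 = 8.225×10^-3 m⁴.
Shear stress varies linearly with radius: τ = T·r/J = 570600 × 0.101 / 8.225×10^-3 = 7.007×10^6 Pa.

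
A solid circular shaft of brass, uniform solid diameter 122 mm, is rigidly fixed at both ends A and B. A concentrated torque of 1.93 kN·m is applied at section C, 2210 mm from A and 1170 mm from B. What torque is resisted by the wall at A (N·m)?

668 N·m

With uniform GJ and both ends fixed, compatibility θ_AC = θ_CB gives T_A·a = T_B·b, together with T_A + T_B = T₀.
T_A = T₀·b/(a+b) = 1930·1170/3380 = 668.1 N·m; T_B = 1262 N·m.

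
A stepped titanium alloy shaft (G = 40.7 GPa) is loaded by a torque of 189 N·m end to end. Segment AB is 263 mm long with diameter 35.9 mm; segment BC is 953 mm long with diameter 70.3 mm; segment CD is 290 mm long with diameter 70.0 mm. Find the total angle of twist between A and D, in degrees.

J_AB = π(0.0359)⁴/32 = 1.63×10^-7 m⁴; J_BC = π(0.0703)⁴/32 = 2.40×10^-6 m⁴; J_CD = π(0.0700)⁴/32 = 2.36×10^-6 m⁴.
θ = (T/G)·Σ L_i/J_i = (189.0/40.7×10⁹)·(0.263/1.63×10^-7 + 0.953/2.40×10^-6 + 0.290/2.36×10^-6) = 9.906×10^-3 rad.

0.568°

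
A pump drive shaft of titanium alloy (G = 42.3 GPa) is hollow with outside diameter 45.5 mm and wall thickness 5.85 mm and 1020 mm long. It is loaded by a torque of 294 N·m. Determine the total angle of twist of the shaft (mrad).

24.2 mrad

J = π(d_o⁴ − d_i⁴)/32 = π(0.0455⁴ − 0.0338⁴)/32 = 2.926×10^-7 m⁴.
θ = T·L/(G·J) = 294.0 × 1.02 / (42.3×10⁹ × 2.926×10^-7) = 0.02423 rad.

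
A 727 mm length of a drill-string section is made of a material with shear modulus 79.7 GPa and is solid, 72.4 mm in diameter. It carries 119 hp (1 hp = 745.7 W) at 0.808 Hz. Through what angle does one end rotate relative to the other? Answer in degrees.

3.39°

ω = 2π·0.808 = 5.077 rad/s, so T = P/ω = 119×745.7 / 5.077 = 17480 N·m.
J = πd⁴/32 = π(0.0724)⁴/32 = 2.697×10^-6 m⁴.
θ = T·L/(G·J) = 17480 × 0.727 / (79.7×10⁹ × 2.697×10^-6) = 0.05911 rad.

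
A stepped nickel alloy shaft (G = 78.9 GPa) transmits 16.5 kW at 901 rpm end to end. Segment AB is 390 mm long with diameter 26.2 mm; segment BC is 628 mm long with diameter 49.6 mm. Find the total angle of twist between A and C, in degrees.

1.20°

ω = 2π·901/60 = 94.35 rad/s, so T = P/ω = 16.5×10³ / 94.35 = 174.9 N·m.
J_AB = π(0.0262)⁴/32 = 4.63×10^-8 m⁴; J_BC = π(0.0496)⁴/32 = 5.94×10^-7 m⁴.
θ = (T/G)·Σ L_i/J_i = (174.9/78.9×10⁹)·(0.390/4.63×10^-8 + 0.628/5.94×10^-7) = 0.02103 rad.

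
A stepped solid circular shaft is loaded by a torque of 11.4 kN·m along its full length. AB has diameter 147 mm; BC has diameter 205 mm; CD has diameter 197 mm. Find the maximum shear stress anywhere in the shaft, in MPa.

18.3 MPa

Under the same torque, τ_max = 16T/(πd³) is largest where d is smallest — segment AB (d = 147 mm).
τ_max = 16·11400/(π·(0.147)³) = 1.828×10^7 Pa.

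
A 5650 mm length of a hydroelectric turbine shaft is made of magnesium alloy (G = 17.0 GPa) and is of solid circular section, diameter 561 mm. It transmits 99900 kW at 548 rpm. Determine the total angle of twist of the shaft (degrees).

3.41°

ω = 2π·548/60 = 57.39 rad/s, so T = P/ω = 99900×10³ / 57.39 = 1.741e6 N·m.
J = πd⁴/32 = π(0.561)⁴/32 = 9.724×10^-3 m⁴.
θ = T·L/(G·J) = 1.741e6 × 5.65 / (17.0×10⁹ × 9.724×10^-3) = 0.05950 rad.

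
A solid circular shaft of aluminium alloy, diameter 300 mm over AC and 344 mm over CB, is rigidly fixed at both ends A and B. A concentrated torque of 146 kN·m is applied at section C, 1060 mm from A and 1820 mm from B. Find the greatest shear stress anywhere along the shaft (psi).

1990 psi

Compatibility: T_A·a/J_AC = T_B·b/J_CB with T_A + T_B = T₀.
J_AC = 7.95×10^-4 m⁴, J_CB = 1.37×10^-3 m⁴, so T_A = T₀·(J_AC/a)/((J_AC/a)+(J_CB/b)) = 72750 N·m, T_B = 73250 N·m.
τ in each portion: τ_AC = 1.37×10^7 Pa, τ_CB = 9.16×10^6 Pa; maximum is in AC.
τ_max = T_AC·r/J = 72750·0.150/7.95×10^-4 = 1.372×10^7 Pa.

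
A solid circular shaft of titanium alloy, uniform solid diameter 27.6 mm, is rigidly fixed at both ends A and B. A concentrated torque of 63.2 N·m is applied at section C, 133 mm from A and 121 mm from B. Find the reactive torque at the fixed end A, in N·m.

30.1 N·m

With uniform GJ and both ends fixed, compatibility θ_AC = θ_CB gives T_A·a = T_B·b, together with T_A + T_B = T₀.
T_A = T₀·b/(a+b) = 63.20·121/254.0 = 30.11 N·m; T_B = 33.09 N·m.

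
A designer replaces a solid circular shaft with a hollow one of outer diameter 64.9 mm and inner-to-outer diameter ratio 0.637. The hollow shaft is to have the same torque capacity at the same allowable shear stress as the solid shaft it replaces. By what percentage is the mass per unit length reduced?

Equal τ_max and T ⇒ the solid shaft needs d_s³ = d_o³(1−k⁴), so d_s = 64.9·(1−0.637⁴)^(1/3) = 61.12 mm.
Area ratio A_h/A_s = d_o²(1−k²)/d_s² = (1−k²)/(1−k⁴)^(2/3) = 0.6700.
Mass saving = 1 − 0.6700 = 33.0 %.

33.0 %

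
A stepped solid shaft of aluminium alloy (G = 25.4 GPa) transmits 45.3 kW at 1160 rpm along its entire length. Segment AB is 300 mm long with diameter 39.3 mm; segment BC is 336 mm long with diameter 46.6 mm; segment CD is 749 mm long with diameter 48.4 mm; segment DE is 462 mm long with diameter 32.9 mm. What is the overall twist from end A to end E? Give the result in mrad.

ω = 2π·1160/60 = 121.5 rad/s, so T = P/ω = 45.3×10³ / 121.5 = 372.9 N·m.
J_AB = π(0.0393)⁴/32 = 2.34×10^-7 m⁴; J_BC = π(0.0466)⁴/32 = 4.63×10^-7 m⁴; J_CD = π(0.0484)⁴/32 = 5.39×10^-7 m⁴; J_DE = π(0.0329)⁴/32 = 1.15×10^-7 m⁴.
θ = (T/G)·Σ L_i/J_i = (372.9/25.4×10⁹)·(0.300/2.34×10^-7 + 0.336/4.63×10^-7 + 0.749/5.39×10^-7 + 0.462/1.15×10^-7) = 0.1088 rad.

109 mrad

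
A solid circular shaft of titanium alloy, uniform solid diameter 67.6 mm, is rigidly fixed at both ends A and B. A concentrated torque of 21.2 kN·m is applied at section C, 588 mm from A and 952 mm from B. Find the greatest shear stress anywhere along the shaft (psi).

31300 psi

With uniform GJ and both ends fixed, compatibility θ_AC = θ_CB gives T_A·a = T_B·b, together with T_A + T_B = T₀.
T_A = T₀·b/(a+b) = 21200·952/1540 = 13110 N·m; T_B = 8095 N·m.
τ in each portion: τ_AC = 2.16×10^8 Pa, τ_CB = 1.33×10^8 Pa; maximum is in AC.
τ_max = T_AC·r/J = 13110·0.0338/2.05×10^-6 = 2.161×10^8 Pa.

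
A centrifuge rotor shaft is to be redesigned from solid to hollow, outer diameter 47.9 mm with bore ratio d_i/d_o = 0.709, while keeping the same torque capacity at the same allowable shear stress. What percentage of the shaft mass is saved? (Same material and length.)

Equal τ_max and T ⇒ the solid shaft needs d_s³ = d_o³(1−k⁴), so d_s = 47.9·(1−0.709⁴)^(1/3) = 43.47 mm.
Area ratio A_h/A_s = d_o²(1−k²)/d_s² = (1−k²)/(1−k⁴)^(2/3) = 0.6039.
Mass saving = 1 − 0.6039 = 39.6 %.

39.6 %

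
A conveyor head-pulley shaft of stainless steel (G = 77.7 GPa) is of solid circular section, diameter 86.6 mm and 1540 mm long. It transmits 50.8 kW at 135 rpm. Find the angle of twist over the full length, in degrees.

0.739°

ω = 2π·135/60 = 14.14 rad/s, so T = P/ω = 50.8×10³ / 14.14 = 3593 N·m.
J = πd⁴/32 = π(0.0866)⁴/32 = 5.522×10^-6 m⁴.
θ = T·L/(G·J) = 3593 × 1.54 / (77.7×10⁹ × 5.522×10^-6) = 0.01290 rad.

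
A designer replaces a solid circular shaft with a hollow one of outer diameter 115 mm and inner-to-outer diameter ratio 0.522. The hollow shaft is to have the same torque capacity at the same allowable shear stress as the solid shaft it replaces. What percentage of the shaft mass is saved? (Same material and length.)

23.4 %

Equal τ_max and T ⇒ the solid shaft needs d_s³ = d_o³(1−k⁴), so d_s = 115·(1−0.522⁴)^(1/3) = 112.1 mm.
Area ratio A_h/A_s = d_o²(1−k²)/d_s² = (1−k²)/(1−k⁴)^(2/3) = 0.7659.
Mass saving = 1 − 0.7659 = 23.4 %.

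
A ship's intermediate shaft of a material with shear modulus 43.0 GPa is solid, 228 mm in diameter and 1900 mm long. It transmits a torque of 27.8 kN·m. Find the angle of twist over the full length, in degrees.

J = πd⁴/32 = π(0.228)⁴/32 = 2.653×10^-4 m⁴.
θ = T·L/(G·J) = 27800 × 1.90 / (43.0×10⁹ × 2.653×10^-4) = 4.630×10^-3 rad.

0.265°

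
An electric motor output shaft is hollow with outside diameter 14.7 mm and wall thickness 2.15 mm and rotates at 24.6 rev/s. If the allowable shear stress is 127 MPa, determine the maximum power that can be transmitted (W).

9180 W

J = π(d_o⁴ − d_i⁴)/32 = π(0.0147⁴ − 0.0104⁴)/32 = 3.436×10^-9 m⁴.
T_max = τ_allow·J/r = 1.27×10^8 × 3.436×10^-9 / 0.00735 = 59.37 N·m.
ω = 2π·24.6 = 154.6 rad/s, so P_max = T_max·ω = 9176 W.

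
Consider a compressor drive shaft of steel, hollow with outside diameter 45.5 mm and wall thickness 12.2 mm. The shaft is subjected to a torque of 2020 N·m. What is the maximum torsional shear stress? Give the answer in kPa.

J = π(d_o⁴ − d_i⁴)/32 = π(0.0455⁴ − 0.0211⁴)/32 = 4.013×10^-7 m⁴.
τ_max = T·r/J = 2020 × 0.0227 / 4.013×10^-7 = 1.145×10^8 Pa.

115000 kPa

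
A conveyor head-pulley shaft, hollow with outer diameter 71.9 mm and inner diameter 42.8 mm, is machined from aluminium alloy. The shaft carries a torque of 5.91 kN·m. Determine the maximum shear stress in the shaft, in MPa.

92.6 MPa

J = π(d_o⁴ − d_i⁴)/32 = π(0.0719⁴ − 0.0428⁴)/32 = 2.294×10^-6 m⁴.
τ_max = T·r/J = 5910 × 0.0360 / 2.294×10^-6 = 9.261×10^7 Pa.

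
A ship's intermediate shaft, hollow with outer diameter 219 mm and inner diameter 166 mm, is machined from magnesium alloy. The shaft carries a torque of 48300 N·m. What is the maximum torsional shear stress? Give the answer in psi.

5070 psi

J = π(d_o⁴ − d_i⁴)/32 = π(0.219⁴ − 0.166⁴)/32 = 1.513×10^-4 m⁴.
τ_max = T·r/J = 48300 × 0.110 / 1.513×10^-4 = 3.496×10^7 Pa.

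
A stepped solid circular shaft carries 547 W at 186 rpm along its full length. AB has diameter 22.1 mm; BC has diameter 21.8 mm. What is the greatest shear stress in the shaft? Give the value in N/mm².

ω = 2π·186/60 = 19.48 rad/s, so T = P/ω = 547 / 19.48 = 28.08 N·m.
Under the same torque, τ_max = 16T/(πd³) is largest where d is smallest — segment BC (d = 21.8 mm).
τ_max = 16·28.08/(π·(0.0218)³) = 1.381×10^7 Pa.

13.8 N/mm²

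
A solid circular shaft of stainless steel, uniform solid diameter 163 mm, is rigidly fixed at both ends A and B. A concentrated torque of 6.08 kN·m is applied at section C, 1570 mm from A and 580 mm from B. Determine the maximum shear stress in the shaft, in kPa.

With uniform GJ and both ends fixed, compatibility θ_AC = θ_CB gives T_A·a = T_B·b, together with T_A + T_B = T₀.
T_A = T₀·b/(a+b) = 6080·580/2150 = 1640 N·m; T_B = 4440 N·m.
τ in each portion: τ_AC = 1.93×10^6 Pa, τ_CB = 5.22×10^6 Pa; maximum is in CB.
τ_max = T_CB·r/J = 4440·0.0815/6.93×10^-5 = 5.221×10^6 Pa.

5220 kPa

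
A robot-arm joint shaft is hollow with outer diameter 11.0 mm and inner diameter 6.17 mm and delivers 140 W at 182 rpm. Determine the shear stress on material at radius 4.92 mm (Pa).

ω = 2π·182/60 = 19.06 rad/s, so T = P/ω = 140 / 19.06 = 7.346 N·m.
J = π(d_o⁴ − d_i⁴)/32 = π(0.0110⁴ − 0.00617⁴)/32 = 1.295×10^-9 m⁴.
Shear stress varies linearly with radius: τ = T·r/J = 7.346 × 0.00492 / 1.295×10^-9 = 2.791×10^7 Pa.

2.79e7 Pa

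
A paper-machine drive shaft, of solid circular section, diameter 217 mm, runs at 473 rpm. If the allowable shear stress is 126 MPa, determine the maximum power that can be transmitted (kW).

J = πd⁴/32 = π(0.217)⁴/32 = 2.177×10^-4 m⁴.
T_max = τ_allow·J/r = 1.26×10^8 × 2.177×10^-4 / 0.108 = 252800 N·m.
ω = 2π·473/60 = 49.53 rad/s, so P_max = T_max·ω = 1.252×10^7 W.

12500 kW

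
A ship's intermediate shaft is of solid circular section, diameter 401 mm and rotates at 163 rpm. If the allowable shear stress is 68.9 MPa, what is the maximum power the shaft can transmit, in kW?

14900 kW

J = πd⁴/32 = π(0.401)⁴/32 = 2.539×10^-3 m⁴.
T_max = τ_allow·J/r = 6.89×10^7 × 2.539×10^-3 / 0.201 = 872300 N·m.
ω = 2π·163/60 = 17.07 rad/s, so P_max = T_max·ω = 1.489×10^7 W.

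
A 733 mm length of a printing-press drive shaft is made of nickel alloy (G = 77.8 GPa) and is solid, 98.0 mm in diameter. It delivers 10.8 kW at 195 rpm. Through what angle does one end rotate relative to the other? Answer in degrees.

ω = 2π·195/60 = 20.42 rad/s, so T = P/ω = 10.8×10³ / 20.42 = 528.9 N·m.
J = πd⁴/32 = π(0.0980)⁴/32 = 9.055×10^-6 m⁴.
θ = T·L/(G·J) = 528.9 × 0.733 / (77.8×10⁹ × 9.055×10^-6) = 5.503×10^-4 rad.

0.0315°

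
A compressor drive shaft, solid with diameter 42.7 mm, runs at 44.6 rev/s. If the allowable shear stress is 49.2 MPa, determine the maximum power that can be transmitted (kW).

J = πd⁴/32 = π(0.0427)⁴/32 = 3.264×10^-7 m⁴.
T_max = τ_allow·J/r = 4.92×10^7 × 3.264×10^-7 / 0.0214 = 752.1 N·m.
ω = 2π·44.6 = 280.2 rad/s, so P_max = T_max·ω = 2.108×10^5 W.

211 kW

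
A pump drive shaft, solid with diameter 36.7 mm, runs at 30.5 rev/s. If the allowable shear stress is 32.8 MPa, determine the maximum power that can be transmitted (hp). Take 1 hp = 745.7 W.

81.8 hp

J = πd⁴/32 = π(0.0367)⁴/32 = 1.781×10^-7 m⁴.
T_max = τ_allow·J/r = 3.28×10^7 × 1.781×10^-7 / 0.0184 = 318.3 N·m.
ω = 2π·30.5 = 191.6 rad/s, so P_max = T_max·ω = 6.101×10^4 W.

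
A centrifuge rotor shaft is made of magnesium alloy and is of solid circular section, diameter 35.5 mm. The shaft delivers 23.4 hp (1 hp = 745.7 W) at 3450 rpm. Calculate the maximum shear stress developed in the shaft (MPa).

5.50 MPa

ω = 2π·3450/60 = 361.3 rad/s, so T = P/ω = 23.4×745.7 / 361.3 = 48.30 N·m.
J = πd⁴/32 = π(0.0355)⁴/32 = 1.559×10^-7 m⁴.
τ_max = T·r/J = 48.30 × 0.0177 / 1.559×10^-7 = 5.498×10^6 Pa.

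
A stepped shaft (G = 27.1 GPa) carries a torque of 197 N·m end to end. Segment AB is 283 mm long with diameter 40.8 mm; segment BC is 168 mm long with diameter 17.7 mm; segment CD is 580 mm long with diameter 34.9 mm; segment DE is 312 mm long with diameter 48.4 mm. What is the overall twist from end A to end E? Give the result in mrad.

J_AB = π(0.0408)⁴/32 = 2.72×10^-7 m⁴; J_BC = π(0.0177)⁴/32 = 9.64×10^-9 m⁴; J_CD = π(0.0349)⁴/32 = 1.46×10^-7 m⁴; J_DE = π(0.0484)⁴/32 = 5.39×10^-7 m⁴.
θ = (T/G)·Σ L_i/J_i = (197.0/27.1×10⁹)·(0.283/2.72×10^-7 + 0.168/9.64×10^-9 + 0.580/1.46×10^-7 + 0.312/5.39×10^-7) = 0.1675 rad.

167 mrad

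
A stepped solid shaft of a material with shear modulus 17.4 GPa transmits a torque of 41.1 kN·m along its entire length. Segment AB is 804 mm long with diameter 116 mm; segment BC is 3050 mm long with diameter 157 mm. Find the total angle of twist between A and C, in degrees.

13.0°

J_AB = π(0.116)⁴/32 = 1.78×10^-5 m⁴; J_BC = π(0.157)⁴/32 = 5.96×10^-5 m⁴.
θ = (T/G)·Σ L_i/J_i = (41100/17.4×10⁹)·(0.804/1.78×10^-5 + 3.05/5.96×10^-5) = 0.2276 rad.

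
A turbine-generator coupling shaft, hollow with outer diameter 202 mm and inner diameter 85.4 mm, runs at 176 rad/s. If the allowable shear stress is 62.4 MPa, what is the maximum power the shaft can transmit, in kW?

17200 kW

J = π(d_o⁴ − d_i⁴)/32 = π(0.202⁴ − 0.0854⁴)/32 = 1.582×10^-4 m⁴.
T_max = τ_allow·J/r = 6.24×10^7 × 1.582×10^-4 / 0.101 = 97760 N·m.
ω = 176 rad/s, so P_max = T_max·ω = 1.721×10^7 W.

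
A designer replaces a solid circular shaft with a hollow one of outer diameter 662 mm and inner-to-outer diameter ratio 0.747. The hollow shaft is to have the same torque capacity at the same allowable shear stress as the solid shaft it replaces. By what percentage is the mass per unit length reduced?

Equal τ_max and T ⇒ the solid shaft needs d_s³ = d_o³(1−k⁴), so d_s = 662·(1−0.747⁴)^(1/3) = 584.6 mm.
Area ratio A_h/A_s = d_o²(1−k²)/d_s² = (1−k²)/(1−k⁴)^(2/3) = 0.5668.
Mass saving = 1 − 0.5668 = 43.3 %.

43.3 %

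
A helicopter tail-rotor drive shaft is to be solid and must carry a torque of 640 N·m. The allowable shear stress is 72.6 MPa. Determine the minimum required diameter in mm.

35.5 mm

For a solid shaft τ_max = 16T/(πd³), so d = (16T/(π τ_allow))^(1/3) = (16·640.0/(π·7.26×10^7))^(1/3) = 0.03554 m.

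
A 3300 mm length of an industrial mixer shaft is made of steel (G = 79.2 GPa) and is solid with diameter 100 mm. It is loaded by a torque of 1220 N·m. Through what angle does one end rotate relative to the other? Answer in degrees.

J = πd⁴/32 = π(0.100)⁴/32 = 9.817×10^-6 m⁴.
θ = T·L/(G·J) = 1220 × 3.30 / (79.2×10⁹ × 9.817×10^-6) = 5.178×10^-3 rad.

0.297°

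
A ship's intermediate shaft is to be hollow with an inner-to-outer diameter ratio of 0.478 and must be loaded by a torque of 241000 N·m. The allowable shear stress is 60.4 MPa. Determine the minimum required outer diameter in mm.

278 mm

For a hollow shaft with d_i/d_o = 0.478: τ_max = 16T/(π d_o³ (1−k⁴)), so d_o = [16T/(π τ_allow (1−k⁴))]^(1/3) = [16·241000/(π·6.04×10^7·0.9478)]^(1/3) = 0.2778 m.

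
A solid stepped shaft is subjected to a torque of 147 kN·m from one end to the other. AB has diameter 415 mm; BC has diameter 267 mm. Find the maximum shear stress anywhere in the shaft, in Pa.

Under the same torque, τ_max = 16T/(πd³) is largest where d is smallest — segment BC (d = 267 mm).
τ_max = 16·147000/(π·(0.267)³) = 3.933×10^7 Pa.

3.93e7 Pa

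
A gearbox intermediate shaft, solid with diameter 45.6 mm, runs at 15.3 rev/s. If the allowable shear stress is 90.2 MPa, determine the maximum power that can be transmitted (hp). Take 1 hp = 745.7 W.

J = πd⁴/32 = π(0.0456)⁴/32 = 4.245×10^-7 m⁴.
T_max = τ_allow·J/r = 9.02×10^7 × 4.245×10^-7 / 0.0228 = 1679 N·m.
ω = 2π·15.3 = 96.13 rad/s, so P_max = T_max·ω = 1.614×10^5 W.

216 hp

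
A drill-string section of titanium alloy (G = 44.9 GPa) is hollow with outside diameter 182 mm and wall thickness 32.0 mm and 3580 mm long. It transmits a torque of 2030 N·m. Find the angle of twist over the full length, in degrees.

0.105°

J = π(d_o⁴ − d_i⁴)/32 = π(0.182⁴ − 0.118⁴)/32 = 8.868×10^-5 m⁴.
θ = T·L/(G·J) = 2030 × 3.58 / (44.9×10⁹ × 8.868×10^-5) = 1.825×10^-3 rad.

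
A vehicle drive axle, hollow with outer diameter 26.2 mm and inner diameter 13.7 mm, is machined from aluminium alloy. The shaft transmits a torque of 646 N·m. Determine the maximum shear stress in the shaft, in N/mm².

J = π(d_o⁴ − d_i⁴)/32 = π(0.0262⁴ − 0.0137⁴)/32 = 4.280×10^-8 m⁴.
τ_max = T·r/J = 646.0 × 0.0131 / 4.280×10^-8 = 1.977×10^8 Pa.

198 N/mm²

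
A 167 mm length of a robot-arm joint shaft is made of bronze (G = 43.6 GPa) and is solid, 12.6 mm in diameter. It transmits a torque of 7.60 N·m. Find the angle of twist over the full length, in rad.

0.0118 rad

J = πd⁴/32 = π(0.0126)⁴/32 = 2.474×10^-9 m⁴.
θ = T·L/(G·J) = 7.600 × 0.167 / (43.6×10⁹ × 2.474×10^-9) = 0.01176 rad.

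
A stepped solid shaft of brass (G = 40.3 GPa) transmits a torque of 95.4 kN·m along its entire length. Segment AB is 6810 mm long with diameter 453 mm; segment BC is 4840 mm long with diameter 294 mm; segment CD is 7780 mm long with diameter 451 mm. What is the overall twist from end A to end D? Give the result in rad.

J_AB = π(0.453)⁴/32 = 4.13×10^-3 m⁴; J_BC = π(0.294)⁴/32 = 7.33×10^-4 m⁴; J_CD = π(0.451)⁴/32 = 4.06×10^-3 m⁴.
θ = (T/G)·Σ L_i/J_i = (95400/40.3×10⁹)·(6.81/4.13×10^-3 + 4.84/7.33×10^-4 + 7.78/4.06×10^-3) = 0.02405 rad.

0.0241 rad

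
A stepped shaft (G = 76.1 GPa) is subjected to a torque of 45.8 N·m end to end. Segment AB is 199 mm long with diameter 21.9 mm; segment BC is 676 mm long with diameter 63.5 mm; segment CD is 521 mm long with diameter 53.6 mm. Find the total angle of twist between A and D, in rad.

J_AB = π(0.0219)⁴/32 = 2.26×10^-8 m⁴; J_BC = π(0.0635)⁴/32 = 1.60×10^-6 m⁴; J_CD = π(0.0536)⁴/32 = 8.10×10^-7 m⁴.
θ = (T/G)·Σ L_i/J_i = (45.80/76.1×10⁹)·(0.199/2.26×10^-8 + 0.676/1.60×10^-6 + 0.521/8.10×10^-7) = 5.945×10^-3 rad.

0.00595 rad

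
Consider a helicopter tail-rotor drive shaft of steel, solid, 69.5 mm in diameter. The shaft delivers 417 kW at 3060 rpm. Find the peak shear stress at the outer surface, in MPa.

19.7 MPa

ω = 2π·3060/60 = 320.4 rad/s, so T = P/ω = 417×10³ / 320.4 = 1301 N·m.
J = πd⁴/32 = π(0.0695)⁴/32 = 2.291×10^-6 m⁴.
τ_max = T·r/J = 1301 × 0.0348 / 2.291×10^-6 = 1.974×10^7 Pa.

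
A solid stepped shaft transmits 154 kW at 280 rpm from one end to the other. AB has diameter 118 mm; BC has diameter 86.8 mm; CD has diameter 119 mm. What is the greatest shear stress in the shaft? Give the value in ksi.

5.93 ksi

ω = 2π·280/60 = 29.32 rad/s, so T = P/ω = 154×10³ / 29.32 = 5252 N·m.
Under the same torque, τ_max = 16T/(πd³) is largest where d is smallest — segment BC (d = 86.8 mm).
τ_max = 16·5252/(π·(0.0868)³) = 4.090×10^7 Pa.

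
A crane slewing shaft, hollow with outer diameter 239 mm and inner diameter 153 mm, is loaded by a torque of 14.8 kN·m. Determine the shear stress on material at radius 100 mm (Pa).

J = π(d_o⁴ − d_i⁴)/32 = π(0.239⁴ − 0.153⁴)/32 = 2.665×10^-4 m⁴.
Shear stress varies linearly with radius: τ = T·r/J = 14800 × 0.100 / 2.665×10^-4 = 5.553×10^6 Pa.

5.55e6 Pa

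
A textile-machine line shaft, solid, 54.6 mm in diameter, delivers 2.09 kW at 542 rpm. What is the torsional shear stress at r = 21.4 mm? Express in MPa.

ω = 2π·542/60 = 56.76 rad/s, so T = P/ω = 2.09×10³ / 56.76 = 36.82 N·m.
J = πd⁴/32 = π(0.0546)⁴/32 = 8.725×10^-7 m⁴.
Shear stress varies linearly with radius: τ = T·r/J = 36.82 × 0.0214 / 8.725×10^-7 = 9.032×10^5 Pa.

0.903 MPa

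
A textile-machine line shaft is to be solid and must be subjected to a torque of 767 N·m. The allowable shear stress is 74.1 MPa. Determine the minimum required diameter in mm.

For a solid shaft τ_max = 16T/(πd³), so d = (16T/(π τ_allow))^(1/3) = (16·767.0/(π·7.41×10^7))^(1/3) = 0.03750 m.

37.5 mm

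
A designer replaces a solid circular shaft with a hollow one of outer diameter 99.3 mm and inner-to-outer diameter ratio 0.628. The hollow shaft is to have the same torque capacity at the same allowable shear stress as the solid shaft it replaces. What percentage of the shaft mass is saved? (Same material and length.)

32.2 %

Equal τ_max and T ⇒ the solid shaft needs d_s³ = d_o³(1−k⁴), so d_s = 99.3·(1−0.628⁴)^(1/3) = 93.86 mm.
Area ratio A_h/A_s = d_o²(1−k²)/d_s² = (1−k²)/(1−k⁴)^(2/3) = 0.6779.
Mass saving = 1 − 0.6779 = 32.2 %.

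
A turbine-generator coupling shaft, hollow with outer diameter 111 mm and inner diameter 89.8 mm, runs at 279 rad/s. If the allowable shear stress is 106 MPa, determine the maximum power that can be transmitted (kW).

4540 kW

J = π(d_o⁴ − d_i⁴)/32 = π(0.111⁴ − 0.0898⁴)/32 = 8.519×10^-6 m⁴.
T_max = τ_allow·J/r = 1.06×10^8 × 8.519×10^-6 / 0.0555 = 16270 N·m.
ω = 279 rad/s, so P_max = T_max·ω = 4.540×10^6 W.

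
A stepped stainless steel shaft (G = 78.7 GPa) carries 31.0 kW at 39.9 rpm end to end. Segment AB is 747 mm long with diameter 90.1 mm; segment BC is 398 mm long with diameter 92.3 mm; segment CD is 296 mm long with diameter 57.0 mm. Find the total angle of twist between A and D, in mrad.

ω = 2π·39.9/60 = 4.178 rad/s, so T = P/ω = 31.0×10³ / 4.178 = 7419 N·m.
J_AB = π(0.0901)⁴/32 = 6.47×10^-6 m⁴; J_BC = π(0.0923)⁴/32 = 7.13×10^-6 m⁴; J_CD = π(0.0570)⁴/32 = 1.04×10^-6 m⁴.
θ = (T/G)·Σ L_i/J_i = (7419/78.7×10⁹)·(0.747/6.47×10^-6 + 0.398/7.13×10^-6 + 0.296/1.04×10^-6) = 0.04308 rad.

43.1 mrad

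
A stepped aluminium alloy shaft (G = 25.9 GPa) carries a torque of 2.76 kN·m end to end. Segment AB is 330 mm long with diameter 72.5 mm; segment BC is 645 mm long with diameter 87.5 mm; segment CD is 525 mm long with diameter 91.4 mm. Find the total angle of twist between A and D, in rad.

J_AB = π(0.0725)⁴/32 = 2.71×10^-6 m⁴; J_BC = π(0.0875)⁴/32 = 5.75×10^-6 m⁴; J_CD = π(0.0914)⁴/32 = 6.85×10^-6 m⁴.
θ = (T/G)·Σ L_i/J_i = (2760/25.9×10⁹)·(0.330/2.71×10^-6 + 0.645/5.75×10^-6 + 0.525/6.85×10^-6) = 0.03307 rad.

0.0331 rad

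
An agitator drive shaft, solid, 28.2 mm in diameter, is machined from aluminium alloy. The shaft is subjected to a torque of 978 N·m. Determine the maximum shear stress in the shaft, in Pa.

2.22e8 Pa

J = πd⁴/32 = π(0.0282)⁴/32 = 6.209×10^-8 m⁴.
τ_max = T·r/J = 978.0 × 0.0141 / 6.209×10^-8 = 2.221×10^8 Pa.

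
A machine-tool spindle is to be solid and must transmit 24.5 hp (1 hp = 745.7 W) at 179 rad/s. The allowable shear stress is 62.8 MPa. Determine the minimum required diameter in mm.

20.2 mm

ω = 179 rad/s, so T = P/ω = 24.5×745.7 / 179.0 = 102.1 N·m.
For a solid shaft τ_max = 16T/(πd³), so d = (16T/(π τ_allow))^(1/3) = (16·102.1/(π·6.28×10^7))^(1/3) = 0.02023 m.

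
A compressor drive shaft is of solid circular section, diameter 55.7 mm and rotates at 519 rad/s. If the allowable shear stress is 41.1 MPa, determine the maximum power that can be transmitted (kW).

J = πd⁴/32 = π(0.0557)⁴/32 = 9.450×10^-7 m⁴.
T_max = τ_allow·J/r = 4.11×10^7 × 9.450×10^-7 / 0.0278 = 1395 N·m.
ω = 519 rad/s, so P_max = T_max·ω = 7.238×10^5 W.

724 kW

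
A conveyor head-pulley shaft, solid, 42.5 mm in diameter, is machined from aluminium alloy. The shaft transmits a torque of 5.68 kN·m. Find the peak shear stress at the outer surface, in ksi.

J = πd⁴/32 = π(0.0425)⁴/32 = 3.203×10^-7 m⁴.
τ_max = T·r/J = 5680 × 0.0213 / 3.203×10^-7 = 3.768×10^8 Pa.

54.7 ksi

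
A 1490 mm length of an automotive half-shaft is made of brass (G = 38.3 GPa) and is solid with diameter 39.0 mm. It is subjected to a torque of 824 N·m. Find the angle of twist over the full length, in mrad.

J = πd⁴/32 = π(0.0390)⁴/32 = 2.271×10^-7 m⁴.
θ = T·L/(G·J) = 824.0 × 1.49 / (38.3×10⁹ × 2.271×10^-7) = 0.1411 rad.

141 mrad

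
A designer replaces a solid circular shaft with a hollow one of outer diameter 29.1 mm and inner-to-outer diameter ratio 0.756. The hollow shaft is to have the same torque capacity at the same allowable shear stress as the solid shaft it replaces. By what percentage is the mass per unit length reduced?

Equal τ_max and T ⇒ the solid shaft needs d_s³ = d_o³(1−k⁴), so d_s = 29.1·(1−0.756⁴)^(1/3) = 25.51 mm.
Area ratio A_h/A_s = d_o²(1−k²)/d_s² = (1−k²)/(1−k⁴)^(2/3) = 0.5577.
Mass saving = 1 − 0.5577 = 44.2 %.

44.2 %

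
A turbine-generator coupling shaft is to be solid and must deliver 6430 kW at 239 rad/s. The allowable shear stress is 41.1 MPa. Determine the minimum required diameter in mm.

ω = 239 rad/s, so T = P/ω = 6430×10³ / 239.0 = 26900 N·m.
For a solid shaft τ_max = 16T/(πd³), so d = (16T/(π τ_allow))^(1/3) = (16·26900/(π·4.11×10^7))^(1/3) = 0.1494 m.

149 mm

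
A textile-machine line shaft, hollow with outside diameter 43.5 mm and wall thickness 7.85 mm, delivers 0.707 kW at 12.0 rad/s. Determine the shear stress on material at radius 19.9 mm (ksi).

0.581 ksi

ω = 12.0 rad/s, so T = P/ω = 0.707×10³ / 12.00 = 58.92 N·m.
J = π(d_o⁴ − d_i⁴)/32 = π(0.0435⁴ − 0.0278⁴)/32 = 2.929×10^-7 m⁴.
Shear stress varies linearly with radius: τ = T·r/J = 58.92 × 0.0199 / 2.929×10^-7 = 4.003×10^6 Pa.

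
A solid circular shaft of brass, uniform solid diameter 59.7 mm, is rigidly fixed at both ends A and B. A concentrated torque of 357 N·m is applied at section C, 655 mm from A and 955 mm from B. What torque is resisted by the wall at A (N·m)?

212 N·m

With uniform GJ and both ends fixed, compatibility θ_AC = θ_CB gives T_A·a = T_B·b, together with T_A + T_B = T₀.
T_A = T₀·b/(a+b) = 357.0·955/1610 = 211.8 N·m; T_B = 145.2 N·m.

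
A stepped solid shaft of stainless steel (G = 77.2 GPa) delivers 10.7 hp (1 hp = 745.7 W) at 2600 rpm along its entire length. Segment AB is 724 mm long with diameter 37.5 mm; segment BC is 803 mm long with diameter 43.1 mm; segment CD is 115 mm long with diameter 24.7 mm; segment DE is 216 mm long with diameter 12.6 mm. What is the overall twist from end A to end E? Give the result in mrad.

ω = 2π·2600/60 = 272.3 rad/s, so T = P/ω = 10.7×745.7 / 272.3 = 29.31 N·m.
J_AB = π(0.0375)⁴/32 = 1.94×10^-7 m⁴; J_BC = π(0.0431)⁴/32 = 3.39×10^-7 m⁴; J_CD = π(0.0247)⁴/32 = 3.65×10^-8 m⁴; J_DE = π(0.0126)⁴/32 = 2.47×10^-9 m⁴.
θ = (T/G)·Σ L_i/J_i = (29.31/77.2×10⁹)·(0.724/1.94×10^-7 + 0.803/3.39×10^-7 + 0.115/3.65×10^-8 + 0.216/2.47×10^-9) = 0.03665 rad.

36.6 mrad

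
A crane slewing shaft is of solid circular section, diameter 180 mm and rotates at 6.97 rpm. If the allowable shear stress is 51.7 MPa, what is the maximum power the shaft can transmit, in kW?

J = πd⁴/32 = π(0.180)⁴/32 = 1.031×10^-4 m⁴.
T_max = τ_allow·J/r = 5.17×10^7 × 1.031×10^-4 / 0.0900 = 59200 N·m.
ω = 2π·6.97/60 = 0.7299 rad/s, so P_max = T_max·ω = 4.321×10^4 W.

43.2 kW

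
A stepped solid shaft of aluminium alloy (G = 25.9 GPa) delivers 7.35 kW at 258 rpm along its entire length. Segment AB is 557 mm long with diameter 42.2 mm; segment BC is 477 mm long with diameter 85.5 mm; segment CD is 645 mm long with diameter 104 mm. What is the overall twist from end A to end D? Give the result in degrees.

ω = 2π·258/60 = 27.02 rad/s, so T = P/ω = 7.35×10³ / 27.02 = 272.0 N·m.
J_AB = π(0.0422)⁴/32 = 3.11×10^-7 m⁴; J_BC = π(0.0855)⁴/32 = 5.25×10^-6 m⁴; J_CD = π(0.104)⁴/32 = 1.15×10^-5 m⁴.
θ = (T/G)·Σ L_i/J_i = (272.0/25.9×10⁹)·(0.557/3.11×10^-7 + 0.477/5.25×10^-6 + 0.645/1.15×10^-5) = 0.02034 rad.

1.17°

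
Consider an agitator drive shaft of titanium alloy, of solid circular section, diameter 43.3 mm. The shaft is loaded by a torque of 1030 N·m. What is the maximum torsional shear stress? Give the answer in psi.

9370 psi

J = πd⁴/32 = π(0.0433)⁴/32 = 3.451×10^-7 m⁴.
τ_max = T·r/J = 1030 × 0.0216 / 3.451×10^-7 = 6.462×10^7 Pa.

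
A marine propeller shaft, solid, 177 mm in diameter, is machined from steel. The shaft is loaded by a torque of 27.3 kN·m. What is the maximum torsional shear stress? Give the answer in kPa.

J = πd⁴/32 = π(0.177)⁴/32 = 9.636×10^-5 m⁴.
τ_max = T·r/J = 27300 × 0.0885 / 9.636×10^-5 = 2.507×10^7 Pa.

25100 kPa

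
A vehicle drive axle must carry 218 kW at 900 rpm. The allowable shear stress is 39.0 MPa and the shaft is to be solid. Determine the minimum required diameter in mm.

67.1 mm

ω = 2π·900/60 = 94.25 rad/s, so T = P/ω = 218×10³ / 94.25 = 2313 N·m.
For a solid shaft τ_max = 16T/(πd³), so d = (16T/(π τ_allow))^(1/3) = (16·2313/(π·3.90×10^7))^(1/3) = 0.06710 m.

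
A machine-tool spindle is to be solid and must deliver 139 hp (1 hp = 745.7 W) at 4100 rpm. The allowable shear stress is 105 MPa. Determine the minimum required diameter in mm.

22.7 mm

ω = 2π·4100/60 = 429.4 rad/s, so T = P/ω = 139×745.7 / 429.4 = 241.4 N·m.
For a solid shaft τ_max = 16T/(πd³), so d = (16T/(π τ_allow))^(1/3) = (16·241.4/(π·1.05×10^8))^(1/3) = 0.02271 m.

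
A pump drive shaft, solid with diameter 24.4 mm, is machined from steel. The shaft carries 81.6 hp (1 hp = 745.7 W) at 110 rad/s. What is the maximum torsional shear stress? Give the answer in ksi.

ω = 110 rad/s, so T = P/ω = 81.6×745.7 / 110.0 = 553.2 N·m.
J = πd⁴/32 = π(0.0244)⁴/32 = 3.480×10^-8 m⁴.
τ_max = T·r/J = 553.2 × 0.0122 / 3.480×10^-8 = 1.939×10^8 Pa.

28.1 ksi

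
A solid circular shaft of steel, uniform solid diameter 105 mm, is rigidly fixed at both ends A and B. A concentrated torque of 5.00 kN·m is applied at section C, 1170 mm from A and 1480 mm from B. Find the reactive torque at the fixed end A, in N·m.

2790 N·m

With uniform GJ and both ends fixed, compatibility θ_AC = θ_CB gives T_A·a = T_B·b, together with T_A + T_B = T₀.
T_A = T₀·b/(a+b) = 5000·1480/2650 = 2792 N·m; T_B = 2208 N·m.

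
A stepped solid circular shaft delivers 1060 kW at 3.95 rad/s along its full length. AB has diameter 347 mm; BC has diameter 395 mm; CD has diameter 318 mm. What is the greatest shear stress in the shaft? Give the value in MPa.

ω = 3.95 rad/s, so T = P/ω = 1060×10³ / 3.950 = 268400 N·m.
Under the same torque, τ_max = 16T/(πd³) is largest where d is smallest — segment CD (d = 318 mm).
τ_max = 16·268400/(π·(0.318)³) = 4.250×10^7 Pa.

42.5 MPa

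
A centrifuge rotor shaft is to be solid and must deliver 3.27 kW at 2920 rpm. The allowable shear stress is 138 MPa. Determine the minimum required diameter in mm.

ω = 2π·2920/60 = 305.8 rad/s, so T = P/ω = 3.27×10³ / 305.8 = 10.69 N·m.
For a solid shaft τ_max = 16T/(πd³), so d = (16T/(π τ_allow))^(1/3) = (16·10.69/(π·1.38×10^8))^(1/3) = 0.007335 m.

7.34 mm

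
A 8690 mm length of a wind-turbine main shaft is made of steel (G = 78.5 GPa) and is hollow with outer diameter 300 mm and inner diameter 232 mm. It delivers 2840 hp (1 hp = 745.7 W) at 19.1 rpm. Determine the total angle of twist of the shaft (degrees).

13.1°

ω = 2π·19.1/60 = 2.000 rad/s, so T = P/ω = 2840×745.7 / 2.000 = 1.059e6 N·m.
J = π(d_o⁴ − d_i⁴)/32 = π(0.300⁴ − 0.232⁴)/32 = 5.108×10^-4 m⁴.
θ = T·L/(G·J) = 1.059e6 × 8.69 / (78.5×10⁹ × 5.108×10^-4) = 0.2295 rad.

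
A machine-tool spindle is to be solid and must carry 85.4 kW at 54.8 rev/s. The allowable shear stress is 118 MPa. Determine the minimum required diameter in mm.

22.0 mm

ω = 2π·54.8 = 344.3 rad/s, so T = P/ω = 85.4×10³ / 344.3 = 248.0 N·m.
For a solid shaft τ_max = 16T/(πd³), so d = (16T/(π τ_allow))^(1/3) = (16·248.0/(π·1.18×10^8))^(1/3) = 0.02204 m.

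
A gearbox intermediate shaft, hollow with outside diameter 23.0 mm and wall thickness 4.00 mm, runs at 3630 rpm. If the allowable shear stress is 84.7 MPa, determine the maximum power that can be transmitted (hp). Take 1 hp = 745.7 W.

84.5 hp

J = π(d_o⁴ − d_i⁴)/32 = π(0.0230⁴ − 0.0150⁴)/32 = 2.250×10^-8 m⁴.
T_max = τ_allow·J/r = 8.47×10^7 × 2.250×10^-8 / 0.0115 = 165.7 N·m.
ω = 2π·3630/60 = 380.1 rad/s, so P_max = T_max·ω = 6.300×10^4 W.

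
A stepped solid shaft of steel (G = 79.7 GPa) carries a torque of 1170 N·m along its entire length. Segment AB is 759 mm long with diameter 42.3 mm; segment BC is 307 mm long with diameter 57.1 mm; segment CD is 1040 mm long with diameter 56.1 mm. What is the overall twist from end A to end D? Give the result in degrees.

3.18°

J_AB = π(0.0423)⁴/32 = 3.14×10^-7 m⁴; J_BC = π(0.0571)⁴/32 = 1.04×10^-6 m⁴; J_CD = π(0.0561)⁴/32 = 9.72×10^-7 m⁴.
θ = (T/G)·Σ L_i/J_i = (1170/79.7×10⁹)·(0.759/3.14×10^-7 + 0.307/1.04×10^-6 + 1.04/9.72×10^-7) = 0.05547 rad.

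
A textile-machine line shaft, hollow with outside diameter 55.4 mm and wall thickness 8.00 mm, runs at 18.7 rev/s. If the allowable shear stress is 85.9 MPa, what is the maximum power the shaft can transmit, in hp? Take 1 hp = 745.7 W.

336 hp

J = π(d_o⁴ − d_i⁴)/32 = π(0.0554⁴ − 0.0394⁴)/32 = 6.882×10^-7 m⁴.
T_max = τ_allow·J/r = 8.59×10^7 × 6.882×10^-7 / 0.0277 = 2134 N·m.
ω = 2π·18.7 = 117.5 rad/s, so P_max = T_max·ω = 2.508×10^5 W.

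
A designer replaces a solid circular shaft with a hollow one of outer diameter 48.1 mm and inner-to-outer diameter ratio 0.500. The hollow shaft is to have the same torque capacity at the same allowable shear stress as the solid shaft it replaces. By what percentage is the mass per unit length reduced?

21.7 %

Equal τ_max and T ⇒ the solid shaft needs d_s³ = d_o³(1−k⁴), so d_s = 48.1·(1−0.500⁴)^(1/3) = 47.08 mm.
Area ratio A_h/A_s = d_o²(1−k²)/d_s² = (1−k²)/(1−k⁴)^(2/3) = 0.7830.
Mass saving = 1 − 0.7830 = 21.7 %.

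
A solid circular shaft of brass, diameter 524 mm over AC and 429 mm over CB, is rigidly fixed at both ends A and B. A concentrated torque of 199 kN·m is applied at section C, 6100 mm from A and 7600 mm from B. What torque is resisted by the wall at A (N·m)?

146000 N·m

Compatibility: T_A·a/J_AC = T_B·b/J_CB with T_A + T_B = T₀.
J_AC = 7.40×10^-3 m⁴, J_CB = 3.33×10^-3 m⁴, so T_A = T₀·(J_AC/a)/((J_AC/a)+(J_CB/b)) = 146300 N·m, T_B = 52740 N·m.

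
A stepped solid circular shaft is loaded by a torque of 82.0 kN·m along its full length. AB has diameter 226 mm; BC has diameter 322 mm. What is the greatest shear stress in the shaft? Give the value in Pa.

Under the same torque, τ_max = 16T/(πd³) is largest where d is smallest — segment AB (d = 226 mm).
τ_max = 16·82000/(π·(0.226)³) = 3.618×10^7 Pa.

3.62e7 Pa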